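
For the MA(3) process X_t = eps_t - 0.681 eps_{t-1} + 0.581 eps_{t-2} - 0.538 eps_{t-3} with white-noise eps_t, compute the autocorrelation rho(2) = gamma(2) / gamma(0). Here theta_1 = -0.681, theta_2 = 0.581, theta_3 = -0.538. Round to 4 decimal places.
\rho(2) = 0.4531

For an MA(q) process with theta_0 = 1, the autocovariance is
  gamma(k) = sigma^2 * sum_{i=0..q-k} theta_i * theta_{i+k},
and rho(k) = gamma(k) / gamma(0). Sigma^2 cancels.
  numerator   = (1)*(0.581) + (-0.681)*(-0.538) = 0.947378.
  denominator = (1)^2 + (-0.681)^2 + (0.581)^2 + (-0.538)^2 = 2.090766.
  rho(2) = 0.947378 / 2.090766 = 0.4531.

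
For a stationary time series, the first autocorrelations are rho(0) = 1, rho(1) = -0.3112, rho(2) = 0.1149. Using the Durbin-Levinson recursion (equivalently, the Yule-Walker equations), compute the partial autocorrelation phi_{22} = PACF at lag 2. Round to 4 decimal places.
\phi_{22} = 0.0200

The PACF at lag k is phi_{kk}, the last component of the solution
to the Yule-Walker system G_k phi = r_k where
  (G_k)_{ij} = rho(|i - j|), (r_k)_i = rho(i), i,j = 1..k.
Equivalently, Durbin-Levinson gives phi_{kk} iteratively:
  phi_{11} = rho(1)
  phi_{kk} = [rho(k) - sum_{j=1..k-1} phi_{k-1,j} rho(k-j)]
            / [1 - sum_{j=1..k-1} phi_{k-1,j} rho(j)],
  phi_{k,j} = phi_{k-1,j} - phi_{kk} phi_{k-1,k-j},  j = 1..k-1.
Step k = 1:
  phi_11 = rho(1) = -0.3112.
Step k = 2:
  phi_22 = [rho(2) - phi_11 rho(1)] / [1 - phi_11 rho(1)] = [0.1149 - (-0.3112)(-0.3112)] / [1 - (-0.3112)(-0.3112)]
         = 0.01805456 / 0.90315456 = 0.02.
Therefore phi_{22} = 0.0200.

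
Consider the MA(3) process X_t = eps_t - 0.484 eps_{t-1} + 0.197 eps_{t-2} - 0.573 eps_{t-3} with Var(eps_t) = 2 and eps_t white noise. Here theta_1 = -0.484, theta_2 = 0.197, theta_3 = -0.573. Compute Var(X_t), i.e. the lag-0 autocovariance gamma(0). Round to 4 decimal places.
\gamma(0) = 3.2028

For an MA(q) process X_t = eps_t + sum_i theta_i eps_{t-i} with
Var(eps_t) = sigma^2, the variance is
  gamma(0) = sigma^2 * (1 + sum_i theta_i^2).
  sum_i theta_i^2 = (-0.484)^2 + (0.197)^2 + (-0.573)^2 = 0.234256 + 0.038809 + 0.328329 = 0.601394.
  gamma(0) = 2 * (1 + 0.601394) = 2 * 1.601394 = 3.202788, which rounds to 3.2028.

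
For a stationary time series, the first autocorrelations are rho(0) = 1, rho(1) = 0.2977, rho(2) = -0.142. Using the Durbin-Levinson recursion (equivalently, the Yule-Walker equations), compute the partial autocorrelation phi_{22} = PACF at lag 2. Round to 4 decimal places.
\phi_{22} = -0.2531

The PACF at lag k is phi_{kk}, the last component of the solution
to the Yule-Walker system G_k phi = r_k where
  (G_k)_{ij} = rho(|i - j|), (r_k)_i = rho(i), i,j = 1..k.
Equivalently, Durbin-Levinson gives phi_{kk} iteratively:
  phi_{11} = rho(1)
  phi_{kk} = [rho(k) - sum_{j=1..k-1} phi_{k-1,j} rho(k-j)]
            / [1 - sum_{j=1..k-1} phi_{k-1,j} rho(j)],
  phi_{k,j} = phi_{k-1,j} - phi_{kk} phi_{k-1,k-j},  j = 1..k-1.
Step k = 1:
  phi_11 = rho(1) = 0.2977.
Step k = 2:
  phi_22 = [rho(2) - phi_11 rho(1)] / [1 - phi_11 rho(1)] = [-0.142 - (0.2977)(0.2977)] / [1 - (0.2977)(0.2977)]
         = -0.23062529 / 0.91137471 = -0.2531.
Therefore phi_{22} = -0.2531.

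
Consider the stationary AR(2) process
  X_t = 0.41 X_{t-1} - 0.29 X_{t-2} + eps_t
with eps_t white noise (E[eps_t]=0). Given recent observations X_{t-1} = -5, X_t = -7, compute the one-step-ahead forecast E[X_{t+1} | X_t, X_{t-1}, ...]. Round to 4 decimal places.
E[X_{t+1} \mid \mathcal F_t] = -1.4200

For an AR(p) model X_t = c + sum_i phi_i X_{t-i} + eps_t, the
one-step-ahead conditional mean is
  E[X_{t+1} | X_t, ...] = c + sum_i phi_i X_{t+1-i}.
Substitute known values:
  E[X_{t+1} | ...] = (0.41) * (-7) + (-0.29) * (-5)
                   = -1.4200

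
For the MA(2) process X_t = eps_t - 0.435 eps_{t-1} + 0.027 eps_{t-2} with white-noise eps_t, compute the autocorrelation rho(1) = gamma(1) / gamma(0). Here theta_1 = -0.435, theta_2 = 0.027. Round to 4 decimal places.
\rho(1) = -0.3754

For an MA(q) process with theta_0 = 1, the autocovariance is
  gamma(k) = sigma^2 * sum_{i=0..q-k} theta_i * theta_{i+k},
and rho(k) = gamma(k) / gamma(0). Sigma^2 cancels.
  numerator   = (1)*(-0.435) + (-0.435)*(0.027) = -0.446745.
  denominator = (1)^2 + (-0.435)^2 + (0.027)^2 = 1.189954.
  rho(1) = -0.446745 / 1.189954 = -0.3754.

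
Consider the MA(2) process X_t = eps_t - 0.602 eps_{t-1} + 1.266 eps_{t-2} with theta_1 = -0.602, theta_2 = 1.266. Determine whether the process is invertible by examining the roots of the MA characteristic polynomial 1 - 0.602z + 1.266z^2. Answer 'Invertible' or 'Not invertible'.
\text{Not invertible}

The MA(q) characteristic polynomial is P(z) = 1 - 0.602z + 1.266z^2.
Invertibility requires all roots to lie outside the unit circle, i.e. |z| > 1 for every root.
Set 1 + (-0.602) z + (1.266) z^2 = 0, i.e. a z^2 + b z + c = 0 with a = 1.266, b = -0.602, c = 1.
Discriminant D = b^2 - 4ac = (-0.602)^2 - 4*(1.266)*1 = 0.362404 - (5.064) = -4.701596.
D < 0, so the roots are the complex-conjugate pair z = (-b +/- i sqrt(-D)) / (2a) = 0.2378 +/- 0.8564i.
For a conjugate pair |z|^2 = z * conj(z) = (product of roots) = c/a = 1/(1.266) = 0.789889, so |z| = sqrt(0.789889) = 0.8888 for both roots.
Moduli of all roots: 0.8888, 0.8888.
All moduli strictly greater than 1? No.
Verdict: Not invertible.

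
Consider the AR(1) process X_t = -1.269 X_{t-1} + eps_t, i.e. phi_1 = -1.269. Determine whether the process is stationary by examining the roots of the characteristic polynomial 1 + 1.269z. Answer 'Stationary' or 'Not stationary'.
\text{Not stationary}

The AR(p) characteristic polynomial is P(z) = 1 + 1.269z.
Stationarity requires all roots to lie outside the unit circle, i.e. |z| > 1 for every root.
This is linear in z: 1 + (1.269) z = 0  =>  z = -1/(1.269) = -0.788022,  |z| = 0.788022.
Moduli of all roots: 0.7880.
All moduli strictly greater than 1? No.
Verdict: Not stationary.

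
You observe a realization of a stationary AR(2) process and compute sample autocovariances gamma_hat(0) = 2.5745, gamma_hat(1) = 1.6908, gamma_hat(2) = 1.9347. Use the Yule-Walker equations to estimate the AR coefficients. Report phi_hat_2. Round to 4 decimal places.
\hat\phi_{2} = 0.5630

The Yule-Walker equations for an AR(p) process read, in matrix form,
  Gamma_p phi = r_p,   with   (Gamma_p)_{ij} = gamma(|i - j|),
                       (r_p)_i = gamma(i),   i,j = 1..p.
Substitute the sample gammas (Toeplitz matrix and right-hand side of size 2):
  Gamma_p = [[2.5745, 1.6908], [1.6908, 2.5745]]
  r_p     = [1.6908, 1.9347]
Written out:
  2.5745 phi_1 + 1.6908 phi_2 = 1.6908
  1.6908 phi_1 + 2.5745 phi_2 = 1.9347
Solve by Cramer's rule:
  det = gamma(0)^2 - gamma(1)^2 = (2.5745)^2 - (1.6908)^2 = 6.62805025 - 2.85880464 = 3.76924561
  phi_hat_1 = [gamma(1) gamma(0) - gamma(1) gamma(2)] / det = [(1.6908)(2.5745) - (1.6908)(1.9347)] / 3.76924561 = 1.08177384 / 3.76924561 = 0.287
  phi_hat_2 = [gamma(0) gamma(2) - gamma(1)^2] / det = [(2.5745)(1.9347) - (1.6908)^2] / 3.76924561 = 2.12208051 / 3.76924561 = 0.563
So phi_hat = [0.2870, 0.5630].
Therefore phi_hat_2 = 0.5630.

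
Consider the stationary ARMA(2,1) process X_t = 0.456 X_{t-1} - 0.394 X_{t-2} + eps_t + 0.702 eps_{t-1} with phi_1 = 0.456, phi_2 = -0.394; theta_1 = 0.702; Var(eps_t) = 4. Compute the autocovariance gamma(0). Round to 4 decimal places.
\gamma(0) = 10.3508

Multiply the model equation by X_{t-k} and take expectations. With theta_0 = psi_0 = 1 and psi_j the MA(infinity) weights, this gives
  gamma(k) - sum_i phi_i gamma(k-i) = c_k,
  c_k = sigma^2 * sum_{j=k..q} theta_j psi_{j-k}   (c_k = 0 for k > q),
using gamma(-m) = gamma(m).
psi-weights needed (psi_j = theta_j + sum_i phi_i psi_{j-i}):
  psi_1 = theta_1 + phi_1 = 0.702 + (0.456) = 1.158
Right-hand sides:
  c_0 = sigma^2 (1 + theta_1 psi_1) = 4 * (1 + (0.702)(1.158)) = 4 * 1.812916 = 7.251664
  c_1 = sigma^2 theta_1 = 4 * (0.702) = 2.808
  c_2 = 0
Equations for k = 0, 1, 2 (AR order 2, c_2 = 0):
  (E0) gamma(0) = phi_1 gamma(1) + phi_2 gamma(2) + c_0
  (E1) gamma(1) = phi_1 gamma(0) + phi_2 gamma(1) + c_1
  (E2) gamma(2) = phi_1 gamma(1) + phi_2 gamma(0)
From (E1): gamma(1) = A gamma(0) + B with
  A = phi_1 / (1 - phi_2) = 0.456 / 1.394 = 0.327116,   B = c_1 / (1 - phi_2) = 2.808 / 1.394 = 2.014347.
Insert (E2) into (E0): gamma(0) (1 - phi_2^2) = phi_1 (1 + phi_2) gamma(1) + c_0.
  phi_1 (1 + phi_2) = (0.456)(0.606) = 0.276336,   1 - phi_2^2 = 0.844764.
Replace gamma(1) by A gamma(0) + B and collect gamma(0):
  gamma(0) [0.844764 - (0.276336)(0.327116)] = (0.276336)(2.014347) + 7.251664
  gamma(0) * 0.75437 = 7.808301
  gamma(0) = 7.808301 / 0.75437 = 10.350757.
Therefore gamma(0) = 10.3508 (to 4 decimal places).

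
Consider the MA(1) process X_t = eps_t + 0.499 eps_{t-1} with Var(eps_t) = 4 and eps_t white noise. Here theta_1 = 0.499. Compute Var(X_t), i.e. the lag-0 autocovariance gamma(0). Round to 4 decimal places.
\gamma(0) = 4.9960

For an MA(q) process X_t = eps_t + sum_i theta_i eps_{t-i} with
Var(eps_t) = sigma^2, the variance is
  gamma(0) = sigma^2 * (1 + sum_i theta_i^2).
  sum_i theta_i^2 = (0.499)^2 = 0.249001.
  gamma(0) = 4 * (1 + 0.249001) = 4 * 1.249001 = 4.996004, which rounds to 4.9960.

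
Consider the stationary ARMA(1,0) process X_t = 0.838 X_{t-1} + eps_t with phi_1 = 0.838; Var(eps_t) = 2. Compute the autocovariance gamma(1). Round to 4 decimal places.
\gamma(1) = 5.6288

Multiply the model equation by X_{t-k} and take expectations. With theta_0 = psi_0 = 1 and psi_j the MA(infinity) weights, this gives
  gamma(k) - sum_i phi_i gamma(k-i) = c_k,
  c_k = sigma^2 * sum_{j=k..q} theta_j psi_{j-k}   (c_k = 0 for k > q),
using gamma(-m) = gamma(m).
Pure AR (q = 0): c_0 = sigma^2 = 2, c_k = 0 for k >= 1.
Equations for k = 0 and k = 1 (AR order 1):
  gamma(0) = phi_1 gamma(1) + c_0
  gamma(1) = phi_1 gamma(0) + c_1
Substituting the second into the first: gamma(0) (1 - phi_1^2) = c_0 + phi_1 c_1, so
  gamma(0) = c_0 / (1 - phi_1^2) = 2 / (1 - (0.838)^2) = 2 / 0.297756 = 6.716909.
  gamma(1) = phi_1 gamma(0) = (0.838)(6.716909) = 5.62877.
Therefore gamma(1) = 5.6288 (to 4 decimal places).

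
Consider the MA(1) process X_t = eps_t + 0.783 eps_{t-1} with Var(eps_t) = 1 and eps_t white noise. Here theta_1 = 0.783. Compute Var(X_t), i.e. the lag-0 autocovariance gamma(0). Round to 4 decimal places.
\gamma(0) = 1.6131

For an MA(q) process X_t = eps_t + sum_i theta_i eps_{t-i} with
Var(eps_t) = sigma^2, the variance is
  gamma(0) = sigma^2 * (1 + sum_i theta_i^2).
  sum_i theta_i^2 = (0.783)^2 = 0.613089.
  gamma(0) = 1 * (1 + 0.613089) = 1 * 1.613089 = 1.613089, which rounds to 1.6131.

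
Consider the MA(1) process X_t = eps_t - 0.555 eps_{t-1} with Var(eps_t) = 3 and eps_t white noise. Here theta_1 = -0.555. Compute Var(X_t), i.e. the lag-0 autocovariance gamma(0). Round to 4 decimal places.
\gamma(0) = 3.9241

For an MA(q) process X_t = eps_t + sum_i theta_i eps_{t-i} with
Var(eps_t) = sigma^2, the variance is
  gamma(0) = sigma^2 * (1 + sum_i theta_i^2).
  sum_i theta_i^2 = (-0.555)^2 = 0.308025.
  gamma(0) = 3 * (1 + 0.308025) = 3 * 1.308025 = 3.924075, which rounds to 3.9241.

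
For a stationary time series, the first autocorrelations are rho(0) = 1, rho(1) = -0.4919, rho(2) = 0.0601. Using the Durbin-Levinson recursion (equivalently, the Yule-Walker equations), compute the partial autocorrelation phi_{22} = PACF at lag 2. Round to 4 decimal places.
\phi_{22} = -0.2399

The PACF at lag k is phi_{kk}, the last component of the solution
to the Yule-Walker system G_k phi = r_k where
  (G_k)_{ij} = rho(|i - j|), (r_k)_i = rho(i), i,j = 1..k.
Equivalently, Durbin-Levinson gives phi_{kk} iteratively:
  phi_{11} = rho(1)
  phi_{kk} = [rho(k) - sum_{j=1..k-1} phi_{k-1,j} rho(k-j)]
            / [1 - sum_{j=1..k-1} phi_{k-1,j} rho(j)],
  phi_{k,j} = phi_{k-1,j} - phi_{kk} phi_{k-1,k-j},  j = 1..k-1.
Step k = 1:
  phi_11 = rho(1) = -0.4919.
Step k = 2:
  phi_22 = [rho(2) - phi_11 rho(1)] / [1 - phi_11 rho(1)] = [0.0601 - (-0.4919)(-0.4919)] / [1 - (-0.4919)(-0.4919)]
         = -0.18186561 / 0.75803439 = -0.2399.
Therefore phi_{22} = -0.2399.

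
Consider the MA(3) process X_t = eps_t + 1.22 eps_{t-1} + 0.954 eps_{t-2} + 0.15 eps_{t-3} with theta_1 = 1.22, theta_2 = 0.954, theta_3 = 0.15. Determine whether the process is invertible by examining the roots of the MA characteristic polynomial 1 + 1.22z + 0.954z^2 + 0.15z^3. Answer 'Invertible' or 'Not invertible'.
\text{Invertible}

The MA(q) characteristic polynomial is P(z) = 1 + 1.22z + 0.954z^2 + 0.15z^3.
Invertibility requires all roots to lie outside the unit circle, i.e. |z| > 1 for every root.
Degree 3: look for a simple real root z0 first, then factor out (1 - z/z0) and solve the remaining quadratic.
Testing z0 = -5: P(-5) = 1 + (1.22)(-5) + (0.954)(-5)^2 + (0.15)(-5)^3
  = 1 + (-6.1) + (23.85) + (-18.75) = 0.  So z_0 = -5 is a root, |z_0| = 5.
Divide out the factor (1 + 0.2 z) = (1 - z/z0) (since 1/z0 = -0.2):
  P(z) = (1 + 0.2 z)(1 + (1.02) z + (0.75) z^2)
  [check: z-coef 1.02 - (-0.2) = 1.22; z^2-coef 0.75 - (-0.2)(1.02) = 0.954; z^3-coef -(-0.2)(0.75) = 0.15.]
Remaining roots from the quadratic factor 1 + (1.02) z + (0.75) z^2:
  Set 1 + (1.02) z + (0.75) z^2 = 0, i.e. a z^2 + b z + c = 0 with a = 0.75, b = 1.02, c = 1.
  Discriminant D = b^2 - 4ac = (1.02)^2 - 4*(0.75)*1 = 1.0404 - (3) = -1.9596.
  D < 0, so the roots are the complex-conjugate pair z = (-b +/- i sqrt(-D)) / (2a) = -0.68 +/- 0.9332i.
  For a conjugate pair |z|^2 = z * conj(z) = (product of roots) = c/a = 1/(0.75) = 1.333333, so |z| = sqrt(1.333333) = 1.1547 for both roots.
Moduli of all roots: 5.0000, 1.1547, 1.1547.
All moduli strictly greater than 1? Yes.
Verdict: Invertible.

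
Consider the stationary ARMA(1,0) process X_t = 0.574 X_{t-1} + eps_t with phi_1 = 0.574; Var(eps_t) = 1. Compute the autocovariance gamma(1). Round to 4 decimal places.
\gamma(1) = 0.8560

Multiply the model equation by X_{t-k} and take expectations. With theta_0 = psi_0 = 1 and psi_j the MA(infinity) weights, this gives
  gamma(k) - sum_i phi_i gamma(k-i) = c_k,
  c_k = sigma^2 * sum_{j=k..q} theta_j psi_{j-k}   (c_k = 0 for k > q),
using gamma(-m) = gamma(m).
Pure AR (q = 0): c_0 = sigma^2 = 1, c_k = 0 for k >= 1.
Equations for k = 0 and k = 1 (AR order 1):
  gamma(0) = phi_1 gamma(1) + c_0
  gamma(1) = phi_1 gamma(0) + c_1
Substituting the second into the first: gamma(0) (1 - phi_1^2) = c_0 + phi_1 c_1, so
  gamma(0) = c_0 / (1 - phi_1^2) = 1 / (1 - (0.574)^2) = 1 / 0.670524 = 1.491371.
  gamma(1) = phi_1 gamma(0) = (0.574)(1.491371) = 0.856047.
Therefore gamma(1) = 0.8560 (to 4 decimal places).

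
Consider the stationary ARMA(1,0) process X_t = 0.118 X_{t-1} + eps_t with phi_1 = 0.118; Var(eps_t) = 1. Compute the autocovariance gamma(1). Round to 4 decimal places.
\gamma(1) = 0.1197

Multiply the model equation by X_{t-k} and take expectations. With theta_0 = psi_0 = 1 and psi_j the MA(infinity) weights, this gives
  gamma(k) - sum_i phi_i gamma(k-i) = c_k,
  c_k = sigma^2 * sum_{j=k..q} theta_j psi_{j-k}   (c_k = 0 for k > q),
using gamma(-m) = gamma(m).
Pure AR (q = 0): c_0 = sigma^2 = 1, c_k = 0 for k >= 1.
Equations for k = 0 and k = 1 (AR order 1):
  gamma(0) = phi_1 gamma(1) + c_0
  gamma(1) = phi_1 gamma(0) + c_1
Substituting the second into the first: gamma(0) (1 - phi_1^2) = c_0 + phi_1 c_1, so
  gamma(0) = c_0 / (1 - phi_1^2) = 1 / (1 - (0.118)^2) = 1 / 0.986076 = 1.014121.
  gamma(1) = phi_1 gamma(0) = (0.118)(1.014121) = 0.119666.
Therefore gamma(1) = 0.1197 (to 4 decimal places).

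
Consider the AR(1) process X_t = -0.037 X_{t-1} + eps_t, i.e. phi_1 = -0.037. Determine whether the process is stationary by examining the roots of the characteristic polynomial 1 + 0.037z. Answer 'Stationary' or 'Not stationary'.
\text{Stationary}

The AR(p) characteristic polynomial is P(z) = 1 + 0.037z.
Stationarity requires all roots to lie outside the unit circle, i.e. |z| > 1 for every root.
This is linear in z: 1 + (0.037) z = 0  =>  z = -1/(0.037) = -27.027027,  |z| = 27.027027.
Moduli of all roots: 27.0270.
All moduli strictly greater than 1? Yes.
Verdict: Stationary.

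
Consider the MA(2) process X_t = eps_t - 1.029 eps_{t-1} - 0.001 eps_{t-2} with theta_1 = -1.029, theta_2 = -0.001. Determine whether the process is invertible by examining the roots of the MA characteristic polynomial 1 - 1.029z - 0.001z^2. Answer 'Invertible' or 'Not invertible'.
\text{Not invertible}

The MA(q) characteristic polynomial is P(z) = 1 - 1.029z - 0.001z^2.
Invertibility requires all roots to lie outside the unit circle, i.e. |z| > 1 for every root.
Set 1 + (-1.029) z + (-0.001) z^2 = 0, i.e. a z^2 + b z + c = 0 with a = -0.001, b = -1.029, c = 1.
Discriminant D = b^2 - 4ac = (-1.029)^2 - 4*(-0.001)*1 = 1.058841 - (-0.004) = 1.062841.
D >= 0, so the roots are real: z = (-b +/- sqrt(D)) / (2a) = (1.029 +/- 1.030942) / (-0.002).
  z_1 = (1.029 + 1.030942) / (-0.002) = -1029.9709,   |z_1| = 1029.9709.
  z_2 = (1.029 - 1.030942) / (-0.002) = 0.9709,   |z_2| = 0.9709.
Moduli of all roots: 1029.9709, 0.9709.
All moduli strictly greater than 1? No.
Verdict: Not invertible.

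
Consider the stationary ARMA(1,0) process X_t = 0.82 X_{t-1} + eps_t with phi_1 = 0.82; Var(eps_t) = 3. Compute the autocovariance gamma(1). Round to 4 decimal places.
\gamma(1) = 7.5092

Multiply the model equation by X_{t-k} and take expectations. With theta_0 = psi_0 = 1 and psi_j the MA(infinity) weights, this gives
  gamma(k) - sum_i phi_i gamma(k-i) = c_k,
  c_k = sigma^2 * sum_{j=k..q} theta_j psi_{j-k}   (c_k = 0 for k > q),
using gamma(-m) = gamma(m).
Pure AR (q = 0): c_0 = sigma^2 = 3, c_k = 0 for k >= 1.
Equations for k = 0 and k = 1 (AR order 1):
  gamma(0) = phi_1 gamma(1) + c_0
  gamma(1) = phi_1 gamma(0) + c_1
Substituting the second into the first: gamma(0) (1 - phi_1^2) = c_0 + phi_1 c_1, so
  gamma(0) = c_0 / (1 - phi_1^2) = 3 / (1 - (0.82)^2) = 3 / 0.3276 = 9.157509.
  gamma(1) = phi_1 gamma(0) = (0.82)(9.157509) = 7.509158.
Therefore gamma(1) = 7.5092 (to 4 decimal places).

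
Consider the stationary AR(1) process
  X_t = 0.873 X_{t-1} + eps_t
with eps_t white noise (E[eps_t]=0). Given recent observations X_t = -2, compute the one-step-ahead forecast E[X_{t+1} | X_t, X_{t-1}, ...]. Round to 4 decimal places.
E[X_{t+1} \mid \mathcal F_t] = -1.7460

For an AR(p) model X_t = c + sum_i phi_i X_{t-i} + eps_t, the
one-step-ahead conditional mean is
  E[X_{t+1} | X_t, ...] = c + sum_i phi_i X_{t+1-i}.
Substitute known values:
  E[X_{t+1} | ...] = (0.873) * (-2)
                   = -1.7460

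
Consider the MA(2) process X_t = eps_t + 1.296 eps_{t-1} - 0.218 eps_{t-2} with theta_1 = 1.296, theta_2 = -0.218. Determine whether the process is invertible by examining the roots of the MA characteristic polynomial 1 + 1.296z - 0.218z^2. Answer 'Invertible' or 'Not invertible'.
\text{Not invertible}

The MA(q) characteristic polynomial is P(z) = 1 + 1.296z - 0.218z^2.
Invertibility requires all roots to lie outside the unit circle, i.e. |z| > 1 for every root.
Set 1 + (1.296) z + (-0.218) z^2 = 0, i.e. a z^2 + b z + c = 0 with a = -0.218, b = 1.296, c = 1.
Discriminant D = b^2 - 4ac = (1.296)^2 - 4*(-0.218)*1 = 1.679616 - (-0.872) = 2.551616.
D >= 0, so the roots are real: z = (-b +/- sqrt(D)) / (2a) = (-1.296 +/- 1.597378) / (-0.436).
  z_1 = (-1.296 + 1.597378) / (-0.436) = -0.6912,   |z_1| = 0.6912.
  z_2 = (-1.296 - 1.597378) / (-0.436) = 6.6362,   |z_2| = 6.6362.
Moduli of all roots: 0.6912, 6.6362.
All moduli strictly greater than 1? No.
Verdict: Not invertible.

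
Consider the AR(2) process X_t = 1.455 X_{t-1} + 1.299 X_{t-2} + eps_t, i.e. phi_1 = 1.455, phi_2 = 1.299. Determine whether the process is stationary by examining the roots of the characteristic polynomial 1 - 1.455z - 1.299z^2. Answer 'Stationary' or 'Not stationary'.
\text{Not stationary}

The AR(p) characteristic polynomial is P(z) = 1 - 1.455z - 1.299z^2.
Stationarity requires all roots to lie outside the unit circle, i.e. |z| > 1 for every root.
Set 1 + (-1.455) z + (-1.299) z^2 = 0, i.e. a z^2 + b z + c = 0 with a = -1.299, b = -1.455, c = 1.
Discriminant D = b^2 - 4ac = (-1.455)^2 - 4*(-1.299)*1 = 2.117025 - (-5.196) = 7.313025.
D >= 0, so the roots are real: z = (-b +/- sqrt(D)) / (2a) = (1.455 +/- 2.704261) / (-2.598).
  z_1 = (1.455 + 2.704261) / (-2.598) = -1.6009,   |z_1| = 1.6009.
  z_2 = (1.455 - 2.704261) / (-2.598) = 0.4809,   |z_2| = 0.4809.
Moduli of all roots: 1.6009, 0.4809.
All moduli strictly greater than 1? No.
Verdict: Not stationary.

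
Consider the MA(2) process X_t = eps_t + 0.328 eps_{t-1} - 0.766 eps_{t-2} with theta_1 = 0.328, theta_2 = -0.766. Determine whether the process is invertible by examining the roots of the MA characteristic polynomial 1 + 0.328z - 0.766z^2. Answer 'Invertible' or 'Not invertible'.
\text{Not invertible}

The MA(q) characteristic polynomial is P(z) = 1 + 0.328z - 0.766z^2.
Invertibility requires all roots to lie outside the unit circle, i.e. |z| > 1 for every root.
Set 1 + (0.328) z + (-0.766) z^2 = 0, i.e. a z^2 + b z + c = 0 with a = -0.766, b = 0.328, c = 1.
Discriminant D = b^2 - 4ac = (0.328)^2 - 4*(-0.766)*1 = 0.107584 - (-3.064) = 3.171584.
D >= 0, so the roots are real: z = (-b +/- sqrt(D)) / (2a) = (-0.328 +/- 1.780894) / (-1.532).
  z_1 = (-0.328 + 1.780894) / (-1.532) = -0.9484,   |z_1| = 0.9484.
  z_2 = (-0.328 - 1.780894) / (-1.532) = 1.3766,   |z_2| = 1.3766.
Moduli of all roots: 0.9484, 1.3766.
All moduli strictly greater than 1? No.
Verdict: Not invertible.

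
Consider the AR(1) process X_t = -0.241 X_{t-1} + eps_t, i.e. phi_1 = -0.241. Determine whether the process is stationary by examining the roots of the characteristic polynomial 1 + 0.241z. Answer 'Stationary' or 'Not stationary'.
\text{Stationary}

The AR(p) characteristic polynomial is P(z) = 1 + 0.241z.
Stationarity requires all roots to lie outside the unit circle, i.e. |z| > 1 for every root.
This is linear in z: 1 + (0.241) z = 0  =>  z = -1/(0.241) = -4.149378,  |z| = 4.149378.
Moduli of all roots: 4.1494.
All moduli strictly greater than 1? Yes.
Verdict: Stationary.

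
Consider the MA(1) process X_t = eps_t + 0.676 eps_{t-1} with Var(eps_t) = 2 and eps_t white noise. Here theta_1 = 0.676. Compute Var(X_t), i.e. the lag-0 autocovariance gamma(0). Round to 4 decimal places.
\gamma(0) = 2.9140

For an MA(q) process X_t = eps_t + sum_i theta_i eps_{t-i} with
Var(eps_t) = sigma^2, the variance is
  gamma(0) = sigma^2 * (1 + sum_i theta_i^2).
  sum_i theta_i^2 = (0.676)^2 = 0.456976.
  gamma(0) = 2 * (1 + 0.456976) = 2 * 1.456976 = 2.913952, which rounds to 2.9140.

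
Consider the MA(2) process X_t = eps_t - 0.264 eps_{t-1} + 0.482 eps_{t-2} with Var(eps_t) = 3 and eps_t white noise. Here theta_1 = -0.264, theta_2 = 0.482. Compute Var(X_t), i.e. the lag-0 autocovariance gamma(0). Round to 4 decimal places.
\gamma(0) = 3.9061

For an MA(q) process X_t = eps_t + sum_i theta_i eps_{t-i} with
Var(eps_t) = sigma^2, the variance is
  gamma(0) = sigma^2 * (1 + sum_i theta_i^2).
  sum_i theta_i^2 = (-0.264)^2 + (0.482)^2 = 0.069696 + 0.232324 = 0.30202.
  gamma(0) = 3 * (1 + 0.30202) = 3 * 1.30202 = 3.90606, which rounds to 3.9061.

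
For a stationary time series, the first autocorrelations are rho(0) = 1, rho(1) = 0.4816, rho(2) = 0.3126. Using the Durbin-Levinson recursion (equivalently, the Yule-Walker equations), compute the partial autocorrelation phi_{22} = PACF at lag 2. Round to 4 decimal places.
\phi_{22} = 0.1050

The PACF at lag k is phi_{kk}, the last component of the solution
to the Yule-Walker system G_k phi = r_k where
  (G_k)_{ij} = rho(|i - j|), (r_k)_i = rho(i), i,j = 1..k.
Equivalently, Durbin-Levinson gives phi_{kk} iteratively:
  phi_{11} = rho(1)
  phi_{kk} = [rho(k) - sum_{j=1..k-1} phi_{k-1,j} rho(k-j)]
            / [1 - sum_{j=1..k-1} phi_{k-1,j} rho(j)],
  phi_{k,j} = phi_{k-1,j} - phi_{kk} phi_{k-1,k-j},  j = 1..k-1.
Step k = 1:
  phi_11 = rho(1) = 0.4816.
Step k = 2:
  phi_22 = [rho(2) - phi_11 rho(1)] / [1 - phi_11 rho(1)] = [0.3126 - (0.4816)(0.4816)] / [1 - (0.4816)(0.4816)]
         = 0.08066144 / 0.76806144 = 0.105.
Therefore phi_{22} = 0.1050.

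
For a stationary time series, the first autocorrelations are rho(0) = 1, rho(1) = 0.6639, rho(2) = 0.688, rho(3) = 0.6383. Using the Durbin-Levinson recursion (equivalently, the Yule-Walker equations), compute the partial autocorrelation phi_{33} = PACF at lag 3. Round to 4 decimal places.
\phi_{33} = 0.1999

The PACF at lag k is phi_{kk}, the last component of the solution
to the Yule-Walker system G_k phi = r_k where
  (G_k)_{ij} = rho(|i - j|), (r_k)_i = rho(i), i,j = 1..k.
Equivalently, Durbin-Levinson gives phi_{kk} iteratively:
  phi_{11} = rho(1)
  phi_{kk} = [rho(k) - sum_{j=1..k-1} phi_{k-1,j} rho(k-j)]
            / [1 - sum_{j=1..k-1} phi_{k-1,j} rho(j)],
  phi_{k,j} = phi_{k-1,j} - phi_{kk} phi_{k-1,k-j},  j = 1..k-1.
Step k = 1:
  phi_11 = rho(1) = 0.6639.
Step k = 2:
  phi_22 = [rho(2) - phi_11 rho(1)] / [1 - phi_11 rho(1)] = [0.688 - (0.6639)(0.6639)] / [1 - (0.6639)(0.6639)]
         = 0.24723679 / 0.55923679 = 0.442097.
  Update: phi_21 = phi_11 - phi_22 phi_11 = 0.6639 - (0.442097)(0.6639) = 0.370392.
Step k = 3:
  phi_33 = [rho(3) - phi_21 rho(2) - phi_22 rho(1)] / [1 - phi_21 rho(1) - phi_22 rho(2)]
    numerator   = 0.6383 - (0.370392)(0.688) - (0.442097)(0.6639) = 0.08996229
    denominator = 1 - (0.370392)(0.6639) - (0.442097)(0.688) = 0.4499342
  phi_33 = 0.08996229 / 0.4499342 = 0.1999.
Therefore phi_{33} = 0.1999.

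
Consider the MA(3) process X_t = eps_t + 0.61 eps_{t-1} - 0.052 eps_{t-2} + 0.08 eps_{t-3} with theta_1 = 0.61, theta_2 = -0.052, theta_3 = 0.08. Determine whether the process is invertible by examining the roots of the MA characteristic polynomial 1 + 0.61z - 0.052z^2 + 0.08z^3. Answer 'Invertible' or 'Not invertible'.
\text{Invertible}

The MA(q) characteristic polynomial is P(z) = 1 + 0.61z - 0.052z^2 + 0.08z^3.
Invertibility requires all roots to lie outside the unit circle, i.e. |z| > 1 for every root.
Degree 3: look for a simple real root z0 first, then factor out (1 - z/z0) and solve the remaining quadratic.
Testing z0 = -1.25: P(-1.25) = 1 + (0.61)(-1.25) + (-0.052)(-1.25)^2 + (0.08)(-1.25)^3
  = 1 + (-0.7625) + (-0.08125) + (-0.15625) = 0.  So z_0 = -1.25 is a root, |z_0| = 1.25.
Divide out the factor (1 + 0.8 z) = (1 - z/z0) (since 1/z0 = -0.8):
  P(z) = (1 + 0.8 z)(1 + (-0.19) z + (0.1) z^2)
  [check: z-coef -0.19 - (-0.8) = 0.61; z^2-coef 0.1 - (-0.8)(-0.19) = -0.052; z^3-coef -(-0.8)(0.1) = 0.08.]
Remaining roots from the quadratic factor 1 + (-0.19) z + (0.1) z^2:
  Set 1 + (-0.19) z + (0.1) z^2 = 0, i.e. a z^2 + b z + c = 0 with a = 0.1, b = -0.19, c = 1.
  Discriminant D = b^2 - 4ac = (-0.19)^2 - 4*(0.1)*1 = 0.0361 - (0.4) = -0.3639.
  D < 0, so the roots are the complex-conjugate pair z = (-b +/- i sqrt(-D)) / (2a) = 0.95 +/- 3.0162i.
  For a conjugate pair |z|^2 = z * conj(z) = (product of roots) = c/a = 1/(0.1) = 10, so |z| = sqrt(10) = 3.1623 for both roots.
Moduli of all roots: 1.2500, 3.1623, 3.1623.
All moduli strictly greater than 1? Yes.
Verdict: Invertible.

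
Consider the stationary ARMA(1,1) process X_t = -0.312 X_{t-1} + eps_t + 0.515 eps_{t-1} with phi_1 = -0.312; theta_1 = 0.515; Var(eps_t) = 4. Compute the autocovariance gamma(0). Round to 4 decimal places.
\gamma(0) = 4.1826

Multiply the model equation by X_{t-k} and take expectations. With theta_0 = psi_0 = 1 and psi_j the MA(infinity) weights, this gives
  gamma(k) - sum_i phi_i gamma(k-i) = c_k,
  c_k = sigma^2 * sum_{j=k..q} theta_j psi_{j-k}   (c_k = 0 for k > q),
using gamma(-m) = gamma(m).
psi-weights needed (psi_j = theta_j + sum_i phi_i psi_{j-i}):
  psi_1 = theta_1 + phi_1 = 0.515 + (-0.312) = 0.203
Right-hand sides:
  c_0 = sigma^2 (1 + theta_1 psi_1) = 4 * (1 + (0.515)(0.203)) = 4 * 1.104545 = 4.41818
  c_1 = sigma^2 theta_1 = 4 * (0.515) = 2.06
  c_2 = 0
Equations for k = 0 and k = 1 (AR order 1):
  gamma(0) = phi_1 gamma(1) + c_0
  gamma(1) = phi_1 gamma(0) + c_1
Substituting the second into the first: gamma(0) (1 - phi_1^2) = c_0 + phi_1 c_1, so
  gamma(0) = (c_0 + phi_1 c_1) / (1 - phi_1^2) = (4.41818 + (-0.312)(2.06)) / (1 - (-0.312)^2) = 3.77546 / 0.902656 = 4.182612.
Therefore gamma(0) = 4.1826 (to 4 decimal places).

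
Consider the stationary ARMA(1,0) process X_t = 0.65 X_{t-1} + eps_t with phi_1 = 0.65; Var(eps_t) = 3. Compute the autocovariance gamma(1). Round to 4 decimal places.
\gamma(1) = 3.3766

Multiply the model equation by X_{t-k} and take expectations. With theta_0 = psi_0 = 1 and psi_j the MA(infinity) weights, this gives
  gamma(k) - sum_i phi_i gamma(k-i) = c_k,
  c_k = sigma^2 * sum_{j=k..q} theta_j psi_{j-k}   (c_k = 0 for k > q),
using gamma(-m) = gamma(m).
Pure AR (q = 0): c_0 = sigma^2 = 3, c_k = 0 for k >= 1.
Equations for k = 0 and k = 1 (AR order 1):
  gamma(0) = phi_1 gamma(1) + c_0
  gamma(1) = phi_1 gamma(0) + c_1
Substituting the second into the first: gamma(0) (1 - phi_1^2) = c_0 + phi_1 c_1, so
  gamma(0) = c_0 / (1 - phi_1^2) = 3 / (1 - (0.65)^2) = 3 / 0.5775 = 5.194805.
  gamma(1) = phi_1 gamma(0) = (0.65)(5.194805) = 3.376623.
Therefore gamma(1) = 3.3766 (to 4 decimal places).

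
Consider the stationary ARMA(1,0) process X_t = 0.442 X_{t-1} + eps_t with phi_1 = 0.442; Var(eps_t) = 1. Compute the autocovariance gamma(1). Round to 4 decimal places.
\gamma(1) = 0.5493

Multiply the model equation by X_{t-k} and take expectations. With theta_0 = psi_0 = 1 and psi_j the MA(infinity) weights, this gives
  gamma(k) - sum_i phi_i gamma(k-i) = c_k,
  c_k = sigma^2 * sum_{j=k..q} theta_j psi_{j-k}   (c_k = 0 for k > q),
using gamma(-m) = gamma(m).
Pure AR (q = 0): c_0 = sigma^2 = 1, c_k = 0 for k >= 1.
Equations for k = 0 and k = 1 (AR order 1):
  gamma(0) = phi_1 gamma(1) + c_0
  gamma(1) = phi_1 gamma(0) + c_1
Substituting the second into the first: gamma(0) (1 - phi_1^2) = c_0 + phi_1 c_1, so
  gamma(0) = c_0 / (1 - phi_1^2) = 1 / (1 - (0.442)^2) = 1 / 0.804636 = 1.242798.
  gamma(1) = phi_1 gamma(0) = (0.442)(1.242798) = 0.549317.
Therefore gamma(1) = 0.5493 (to 4 decimal places).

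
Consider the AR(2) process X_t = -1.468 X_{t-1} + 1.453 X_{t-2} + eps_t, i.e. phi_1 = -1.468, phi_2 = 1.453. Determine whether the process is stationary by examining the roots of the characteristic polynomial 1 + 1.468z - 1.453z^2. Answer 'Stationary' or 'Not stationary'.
\text{Not stationary}

The AR(p) characteristic polynomial is P(z) = 1 + 1.468z - 1.453z^2.
Stationarity requires all roots to lie outside the unit circle, i.e. |z| > 1 for every root.
Set 1 + (1.468) z + (-1.453) z^2 = 0, i.e. a z^2 + b z + c = 0 with a = -1.453, b = 1.468, c = 1.
Discriminant D = b^2 - 4ac = (1.468)^2 - 4*(-1.453)*1 = 2.155024 - (-5.812) = 7.967024.
D >= 0, so the roots are real: z = (-b +/- sqrt(D)) / (2a) = (-1.468 +/- 2.822592) / (-2.906).
  z_1 = (-1.468 + 2.822592) / (-2.906) = -0.4661,   |z_1| = 0.4661.
  z_2 = (-1.468 - 2.822592) / (-2.906) = 1.4765,   |z_2| = 1.4765.
Moduli of all roots: 0.4661, 1.4765.
All moduli strictly greater than 1? No.
Verdict: Not stationary.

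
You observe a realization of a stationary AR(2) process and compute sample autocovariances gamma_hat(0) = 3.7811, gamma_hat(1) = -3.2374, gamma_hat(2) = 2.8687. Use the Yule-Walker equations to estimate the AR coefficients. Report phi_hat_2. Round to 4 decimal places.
\hat\phi_{2} = 0.0959

The Yule-Walker equations for an AR(p) process read, in matrix form,
  Gamma_p phi = r_p,   with   (Gamma_p)_{ij} = gamma(|i - j|),
                       (r_p)_i = gamma(i),   i,j = 1..p.
Substitute the sample gammas (Toeplitz matrix and right-hand side of size 2):
  Gamma_p = [[3.7811, -3.2374], [-3.2374, 3.7811]]
  r_p     = [-3.2374, 2.8687]
Written out:
  3.7811 phi_1 - 3.2374 phi_2 = -3.2374
  -3.2374 phi_1 + 3.7811 phi_2 = 2.8687
Solve by Cramer's rule:
  det = gamma(0)^2 - gamma(1)^2 = (3.7811)^2 - (-3.2374)^2 = 14.29671721 - 10.48075876 = 3.81595845
  phi_hat_1 = [gamma(1) gamma(0) - gamma(1) gamma(2)] / det = [(-3.2374)(3.7811) - (-3.2374)(2.8687)] / 3.81595845 = -2.95380376 / 3.81595845 = -0.7741
  phi_hat_2 = [gamma(0) gamma(2) - gamma(1)^2] / det = [(3.7811)(2.8687) - (-3.2374)^2] / 3.81595845 = 0.36608281 / 3.81595845 = 0.0959
So phi_hat = [-0.7741, 0.0959].
Therefore phi_hat_2 = 0.0959.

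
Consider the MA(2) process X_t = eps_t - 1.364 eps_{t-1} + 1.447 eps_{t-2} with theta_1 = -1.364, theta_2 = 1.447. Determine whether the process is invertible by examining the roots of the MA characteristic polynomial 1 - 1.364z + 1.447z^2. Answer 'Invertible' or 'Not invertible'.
\text{Not invertible}

The MA(q) characteristic polynomial is P(z) = 1 - 1.364z + 1.447z^2.
Invertibility requires all roots to lie outside the unit circle, i.e. |z| > 1 for every root.
Set 1 + (-1.364) z + (1.447) z^2 = 0, i.e. a z^2 + b z + c = 0 with a = 1.447, b = -1.364, c = 1.
Discriminant D = b^2 - 4ac = (-1.364)^2 - 4*(1.447)*1 = 1.860496 - (5.788) = -3.927504.
D < 0, so the roots are the complex-conjugate pair z = (-b +/- i sqrt(-D)) / (2a) = 0.4713 +/- 0.6848i.
For a conjugate pair |z|^2 = z * conj(z) = (product of roots) = c/a = 1/(1.447) = 0.691085, so |z| = sqrt(0.691085) = 0.8313 for both roots.
Moduli of all roots: 0.8313, 0.8313.
All moduli strictly greater than 1? No.
Verdict: Not invertible.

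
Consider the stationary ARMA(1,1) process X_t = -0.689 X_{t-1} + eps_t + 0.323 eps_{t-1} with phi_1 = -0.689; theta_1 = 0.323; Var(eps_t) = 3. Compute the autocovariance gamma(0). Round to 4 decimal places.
\gamma(0) = 3.7651

Multiply the model equation by X_{t-k} and take expectations. With theta_0 = psi_0 = 1 and psi_j the MA(infinity) weights, this gives
  gamma(k) - sum_i phi_i gamma(k-i) = c_k,
  c_k = sigma^2 * sum_{j=k..q} theta_j psi_{j-k}   (c_k = 0 for k > q),
using gamma(-m) = gamma(m).
psi-weights needed (psi_j = theta_j + sum_i phi_i psi_{j-i}):
  psi_1 = theta_1 + phi_1 = 0.323 + (-0.689) = -0.366
Right-hand sides:
  c_0 = sigma^2 (1 + theta_1 psi_1) = 3 * (1 + (0.323)(-0.366)) = 3 * 0.881782 = 2.645346
  c_1 = sigma^2 theta_1 = 3 * (0.323) = 0.969
  c_2 = 0
Equations for k = 0 and k = 1 (AR order 1):
  gamma(0) = phi_1 gamma(1) + c_0
  gamma(1) = phi_1 gamma(0) + c_1
Substituting the second into the first: gamma(0) (1 - phi_1^2) = c_0 + phi_1 c_1, so
  gamma(0) = (c_0 + phi_1 c_1) / (1 - phi_1^2) = (2.645346 + (-0.689)(0.969)) / (1 - (-0.689)^2) = 1.977705 / 0.525279 = 3.765056.
Therefore gamma(0) = 3.7651 (to 4 decimal places).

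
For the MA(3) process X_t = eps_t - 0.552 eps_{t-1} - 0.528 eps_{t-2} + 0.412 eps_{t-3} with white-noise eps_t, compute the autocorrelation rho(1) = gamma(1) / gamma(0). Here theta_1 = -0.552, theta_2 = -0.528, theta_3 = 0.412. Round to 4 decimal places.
\rho(1) = -0.2727

For an MA(q) process with theta_0 = 1, the autocovariance is
  gamma(k) = sigma^2 * sum_{i=0..q-k} theta_i * theta_{i+k},
and rho(k) = gamma(k) / gamma(0). Sigma^2 cancels.
  numerator   = (1)*(-0.552) + (-0.552)*(-0.528) + (-0.528)*(0.412) = -0.47808.
  denominator = (1)^2 + (-0.552)^2 + (-0.528)^2 + (0.412)^2 = 1.753232.
  rho(1) = -0.47808 / 1.753232 = -0.2727.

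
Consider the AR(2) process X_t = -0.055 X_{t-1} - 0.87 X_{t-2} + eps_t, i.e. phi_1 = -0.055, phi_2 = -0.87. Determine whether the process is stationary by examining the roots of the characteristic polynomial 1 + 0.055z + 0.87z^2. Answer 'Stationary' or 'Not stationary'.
\text{Stationary}

The AR(p) characteristic polynomial is P(z) = 1 + 0.055z + 0.87z^2.
Stationarity requires all roots to lie outside the unit circle, i.e. |z| > 1 for every root.
Set 1 + (0.055) z + (0.87) z^2 = 0, i.e. a z^2 + b z + c = 0 with a = 0.87, b = 0.055, c = 1.
Discriminant D = b^2 - 4ac = (0.055)^2 - 4*(0.87)*1 = 0.003025 - (3.48) = -3.476975.
D < 0, so the roots are the complex-conjugate pair z = (-b +/- i sqrt(-D)) / (2a) = -0.0316 +/- 1.0716i.
For a conjugate pair |z|^2 = z * conj(z) = (product of roots) = c/a = 1/(0.87) = 1.149425, so |z| = sqrt(1.149425) = 1.0721 for both roots.
Moduli of all roots: 1.0721, 1.0721.
All moduli strictly greater than 1? Yes.
Verdict: Stationary.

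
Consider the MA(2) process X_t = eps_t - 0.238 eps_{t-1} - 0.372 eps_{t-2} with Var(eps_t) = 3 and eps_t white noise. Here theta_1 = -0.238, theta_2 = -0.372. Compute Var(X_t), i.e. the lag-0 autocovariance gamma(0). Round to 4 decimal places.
\gamma(0) = 3.5851

For an MA(q) process X_t = eps_t + sum_i theta_i eps_{t-i} with
Var(eps_t) = sigma^2, the variance is
  gamma(0) = sigma^2 * (1 + sum_i theta_i^2).
  sum_i theta_i^2 = (-0.238)^2 + (-0.372)^2 = 0.056644 + 0.138384 = 0.195028.
  gamma(0) = 3 * (1 + 0.195028) = 3 * 1.195028 = 3.585084, which rounds to 3.5851.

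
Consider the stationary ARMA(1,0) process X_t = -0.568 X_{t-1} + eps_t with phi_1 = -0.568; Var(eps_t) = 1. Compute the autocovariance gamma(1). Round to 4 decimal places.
\gamma(1) = -0.8385

Multiply the model equation by X_{t-k} and take expectations. With theta_0 = psi_0 = 1 and psi_j the MA(infinity) weights, this gives
  gamma(k) - sum_i phi_i gamma(k-i) = c_k,
  c_k = sigma^2 * sum_{j=k..q} theta_j psi_{j-k}   (c_k = 0 for k > q),
using gamma(-m) = gamma(m).
Pure AR (q = 0): c_0 = sigma^2 = 1, c_k = 0 for k >= 1.
Equations for k = 0 and k = 1 (AR order 1):
  gamma(0) = phi_1 gamma(1) + c_0
  gamma(1) = phi_1 gamma(0) + c_1
Substituting the second into the first: gamma(0) (1 - phi_1^2) = c_0 + phi_1 c_1, so
  gamma(0) = c_0 / (1 - phi_1^2) = 1 / (1 - (-0.568)^2) = 1 / 0.677376 = 1.476285.
  gamma(1) = phi_1 gamma(0) = (-0.568)(1.476285) = -0.83853.
Therefore gamma(1) = -0.8385 (to 4 decimal places).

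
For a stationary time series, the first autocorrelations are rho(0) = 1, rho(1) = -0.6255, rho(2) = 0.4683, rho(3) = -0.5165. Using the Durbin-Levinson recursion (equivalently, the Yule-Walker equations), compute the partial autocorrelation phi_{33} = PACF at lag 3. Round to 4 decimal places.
\phi_{33} = -0.3030

The PACF at lag k is phi_{kk}, the last component of the solution
to the Yule-Walker system G_k phi = r_k where
  (G_k)_{ij} = rho(|i - j|), (r_k)_i = rho(i), i,j = 1..k.
Equivalently, Durbin-Levinson gives phi_{kk} iteratively:
  phi_{11} = rho(1)
  phi_{kk} = [rho(k) - sum_{j=1..k-1} phi_{k-1,j} rho(k-j)]
            / [1 - sum_{j=1..k-1} phi_{k-1,j} rho(j)],
  phi_{k,j} = phi_{k-1,j} - phi_{kk} phi_{k-1,k-j},  j = 1..k-1.
Step k = 1:
  phi_11 = rho(1) = -0.6255.
Step k = 2:
  phi_22 = [rho(2) - phi_11 rho(1)] / [1 - phi_11 rho(1)] = [0.4683 - (-0.6255)(-0.6255)] / [1 - (-0.6255)(-0.6255)]
         = 0.07704975 / 0.60874975 = 0.12657.
  Update: phi_21 = phi_11 - phi_22 phi_11 = -0.6255 - (0.12657)(-0.6255) = -0.54633.
Step k = 3:
  phi_33 = [rho(3) - phi_21 rho(2) - phi_22 rho(1)] / [1 - phi_21 rho(1) - phi_22 rho(2)]
    numerator   = -0.5165 - (-0.54633)(0.4683) - (0.12657)(-0.6255) = -0.18148375
    denominator = 1 - (-0.54633)(-0.6255) - (0.12657)(0.4683) = 0.59899753
  phi_33 = -0.18148375 / 0.59899753 = -0.303.
Therefore phi_{33} = -0.3030.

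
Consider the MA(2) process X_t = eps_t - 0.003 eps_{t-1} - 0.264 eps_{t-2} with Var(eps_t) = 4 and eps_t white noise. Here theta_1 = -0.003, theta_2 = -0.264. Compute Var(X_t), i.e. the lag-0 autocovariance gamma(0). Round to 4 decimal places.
\gamma(0) = 4.2788

For an MA(q) process X_t = eps_t + sum_i theta_i eps_{t-i} with
Var(eps_t) = sigma^2, the variance is
  gamma(0) = sigma^2 * (1 + sum_i theta_i^2).
  sum_i theta_i^2 = (-0.003)^2 + (-0.264)^2 = 0.000009 + 0.069696 = 0.069705.
  gamma(0) = 4 * (1 + 0.069705) = 4 * 1.069705 = 4.27882, which rounds to 4.2788.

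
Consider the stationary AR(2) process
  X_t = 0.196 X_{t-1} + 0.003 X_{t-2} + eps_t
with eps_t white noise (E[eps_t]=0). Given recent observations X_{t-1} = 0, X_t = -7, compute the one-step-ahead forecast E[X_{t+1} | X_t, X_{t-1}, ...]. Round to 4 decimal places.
E[X_{t+1} \mid \mathcal F_t] = -1.3720

For an AR(p) model X_t = c + sum_i phi_i X_{t-i} + eps_t, the
one-step-ahead conditional mean is
  E[X_{t+1} | X_t, ...] = c + sum_i phi_i X_{t+1-i}.
Substitute known values:
  E[X_{t+1} | ...] = (0.196) * (-7) + (0.003) * (0)
                   = -1.3720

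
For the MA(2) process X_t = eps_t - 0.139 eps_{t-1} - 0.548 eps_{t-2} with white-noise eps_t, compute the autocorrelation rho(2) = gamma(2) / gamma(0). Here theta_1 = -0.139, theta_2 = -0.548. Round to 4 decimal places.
\rho(2) = -0.4153

For an MA(q) process with theta_0 = 1, the autocovariance is
  gamma(k) = sigma^2 * sum_{i=0..q-k} theta_i * theta_{i+k},
and rho(k) = gamma(k) / gamma(0). Sigma^2 cancels.
  numerator   = (1)*(-0.548) = -0.548.
  denominator = (1)^2 + (-0.139)^2 + (-0.548)^2 = 1.319625.
  rho(2) = -0.548 / 1.319625 = -0.4153.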